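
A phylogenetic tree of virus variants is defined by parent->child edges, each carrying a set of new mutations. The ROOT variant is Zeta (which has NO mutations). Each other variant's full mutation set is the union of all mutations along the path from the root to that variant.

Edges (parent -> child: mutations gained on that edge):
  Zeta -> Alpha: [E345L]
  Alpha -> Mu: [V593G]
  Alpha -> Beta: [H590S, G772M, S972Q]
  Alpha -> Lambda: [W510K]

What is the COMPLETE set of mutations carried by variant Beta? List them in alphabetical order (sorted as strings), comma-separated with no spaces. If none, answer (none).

Answer: E345L,G772M,H590S,S972Q

Derivation:
At Zeta: gained [] -> total []
At Alpha: gained ['E345L'] -> total ['E345L']
At Beta: gained ['H590S', 'G772M', 'S972Q'] -> total ['E345L', 'G772M', 'H590S', 'S972Q']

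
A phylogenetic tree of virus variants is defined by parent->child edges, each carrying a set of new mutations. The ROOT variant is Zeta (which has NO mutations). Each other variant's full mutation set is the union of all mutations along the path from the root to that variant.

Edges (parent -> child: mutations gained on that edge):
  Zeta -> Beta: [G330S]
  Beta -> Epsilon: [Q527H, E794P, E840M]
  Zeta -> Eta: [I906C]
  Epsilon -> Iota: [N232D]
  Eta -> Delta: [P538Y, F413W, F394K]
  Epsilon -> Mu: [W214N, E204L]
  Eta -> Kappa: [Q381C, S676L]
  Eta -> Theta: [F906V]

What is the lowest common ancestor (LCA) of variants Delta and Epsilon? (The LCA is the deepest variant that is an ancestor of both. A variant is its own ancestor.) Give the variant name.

Answer: Zeta

Derivation:
Path from root to Delta: Zeta -> Eta -> Delta
  ancestors of Delta: {Zeta, Eta, Delta}
Path from root to Epsilon: Zeta -> Beta -> Epsilon
  ancestors of Epsilon: {Zeta, Beta, Epsilon}
Common ancestors: {Zeta}
Walk up from Epsilon: Epsilon (not in ancestors of Delta), Beta (not in ancestors of Delta), Zeta (in ancestors of Delta)
Deepest common ancestor (LCA) = Zeta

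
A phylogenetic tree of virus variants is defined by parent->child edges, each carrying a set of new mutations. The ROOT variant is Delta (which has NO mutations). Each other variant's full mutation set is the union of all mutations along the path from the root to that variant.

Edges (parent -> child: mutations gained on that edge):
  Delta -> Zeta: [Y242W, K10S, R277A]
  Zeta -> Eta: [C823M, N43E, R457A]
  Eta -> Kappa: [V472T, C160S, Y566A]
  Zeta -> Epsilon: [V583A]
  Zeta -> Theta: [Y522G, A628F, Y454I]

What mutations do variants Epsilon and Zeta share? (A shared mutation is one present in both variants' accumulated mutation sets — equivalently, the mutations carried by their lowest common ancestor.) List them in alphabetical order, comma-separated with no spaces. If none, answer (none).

Accumulating mutations along path to Epsilon:
  At Delta: gained [] -> total []
  At Zeta: gained ['Y242W', 'K10S', 'R277A'] -> total ['K10S', 'R277A', 'Y242W']
  At Epsilon: gained ['V583A'] -> total ['K10S', 'R277A', 'V583A', 'Y242W']
Mutations(Epsilon) = ['K10S', 'R277A', 'V583A', 'Y242W']
Accumulating mutations along path to Zeta:
  At Delta: gained [] -> total []
  At Zeta: gained ['Y242W', 'K10S', 'R277A'] -> total ['K10S', 'R277A', 'Y242W']
Mutations(Zeta) = ['K10S', 'R277A', 'Y242W']
Intersection: ['K10S', 'R277A', 'V583A', 'Y242W'] ∩ ['K10S', 'R277A', 'Y242W'] = ['K10S', 'R277A', 'Y242W']

Answer: K10S,R277A,Y242W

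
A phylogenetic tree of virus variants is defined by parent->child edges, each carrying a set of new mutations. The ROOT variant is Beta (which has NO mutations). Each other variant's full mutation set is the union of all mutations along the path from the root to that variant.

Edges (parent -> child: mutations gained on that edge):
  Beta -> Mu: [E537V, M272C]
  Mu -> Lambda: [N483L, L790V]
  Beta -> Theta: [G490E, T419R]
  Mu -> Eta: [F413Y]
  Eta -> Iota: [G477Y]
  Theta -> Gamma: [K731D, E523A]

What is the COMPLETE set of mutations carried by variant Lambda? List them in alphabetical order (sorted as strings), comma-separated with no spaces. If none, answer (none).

At Beta: gained [] -> total []
At Mu: gained ['E537V', 'M272C'] -> total ['E537V', 'M272C']
At Lambda: gained ['N483L', 'L790V'] -> total ['E537V', 'L790V', 'M272C', 'N483L']

Answer: E537V,L790V,M272C,N483L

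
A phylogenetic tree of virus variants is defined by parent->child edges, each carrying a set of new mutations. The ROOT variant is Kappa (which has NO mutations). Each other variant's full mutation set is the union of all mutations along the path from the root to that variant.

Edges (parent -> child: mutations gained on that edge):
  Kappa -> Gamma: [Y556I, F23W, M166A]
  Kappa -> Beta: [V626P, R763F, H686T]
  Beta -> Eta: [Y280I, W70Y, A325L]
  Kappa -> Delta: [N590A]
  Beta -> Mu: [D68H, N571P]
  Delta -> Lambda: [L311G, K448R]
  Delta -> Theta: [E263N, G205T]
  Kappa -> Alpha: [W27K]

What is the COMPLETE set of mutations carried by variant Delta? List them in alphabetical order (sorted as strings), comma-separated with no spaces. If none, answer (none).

Answer: N590A

Derivation:
At Kappa: gained [] -> total []
At Delta: gained ['N590A'] -> total ['N590A']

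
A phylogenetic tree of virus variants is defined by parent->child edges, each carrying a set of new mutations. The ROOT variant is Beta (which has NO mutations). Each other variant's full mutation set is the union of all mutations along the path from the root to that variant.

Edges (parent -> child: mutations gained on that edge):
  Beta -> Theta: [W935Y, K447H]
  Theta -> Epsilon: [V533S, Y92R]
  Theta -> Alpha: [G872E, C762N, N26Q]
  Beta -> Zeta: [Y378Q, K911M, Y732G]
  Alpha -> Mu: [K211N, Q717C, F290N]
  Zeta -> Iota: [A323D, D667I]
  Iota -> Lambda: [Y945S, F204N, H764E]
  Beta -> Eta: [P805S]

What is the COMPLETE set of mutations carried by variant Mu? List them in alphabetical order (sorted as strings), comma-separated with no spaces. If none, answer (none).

At Beta: gained [] -> total []
At Theta: gained ['W935Y', 'K447H'] -> total ['K447H', 'W935Y']
At Alpha: gained ['G872E', 'C762N', 'N26Q'] -> total ['C762N', 'G872E', 'K447H', 'N26Q', 'W935Y']
At Mu: gained ['K211N', 'Q717C', 'F290N'] -> total ['C762N', 'F290N', 'G872E', 'K211N', 'K447H', 'N26Q', 'Q717C', 'W935Y']

Answer: C762N,F290N,G872E,K211N,K447H,N26Q,Q717C,W935Y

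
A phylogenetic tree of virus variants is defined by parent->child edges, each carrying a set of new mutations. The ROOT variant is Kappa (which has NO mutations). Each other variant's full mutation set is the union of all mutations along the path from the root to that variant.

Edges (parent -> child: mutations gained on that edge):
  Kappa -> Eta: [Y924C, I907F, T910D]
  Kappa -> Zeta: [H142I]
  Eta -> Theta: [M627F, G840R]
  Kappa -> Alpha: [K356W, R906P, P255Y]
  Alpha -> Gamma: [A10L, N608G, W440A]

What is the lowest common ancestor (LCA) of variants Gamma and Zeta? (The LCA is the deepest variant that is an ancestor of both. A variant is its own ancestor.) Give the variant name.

Answer: Kappa

Derivation:
Path from root to Gamma: Kappa -> Alpha -> Gamma
  ancestors of Gamma: {Kappa, Alpha, Gamma}
Path from root to Zeta: Kappa -> Zeta
  ancestors of Zeta: {Kappa, Zeta}
Common ancestors: {Kappa}
Walk up from Zeta: Zeta (not in ancestors of Gamma), Kappa (in ancestors of Gamma)
Deepest common ancestor (LCA) = Kappa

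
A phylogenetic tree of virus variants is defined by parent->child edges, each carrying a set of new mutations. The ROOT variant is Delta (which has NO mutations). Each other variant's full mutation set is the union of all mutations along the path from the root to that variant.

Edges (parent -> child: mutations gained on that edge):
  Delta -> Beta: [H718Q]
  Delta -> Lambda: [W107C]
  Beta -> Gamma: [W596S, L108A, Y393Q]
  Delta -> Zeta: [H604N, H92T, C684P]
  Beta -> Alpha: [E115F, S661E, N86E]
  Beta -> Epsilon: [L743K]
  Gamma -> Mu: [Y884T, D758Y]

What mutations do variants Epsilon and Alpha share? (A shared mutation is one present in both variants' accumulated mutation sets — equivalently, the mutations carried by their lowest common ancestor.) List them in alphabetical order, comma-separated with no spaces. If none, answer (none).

Answer: H718Q

Derivation:
Accumulating mutations along path to Epsilon:
  At Delta: gained [] -> total []
  At Beta: gained ['H718Q'] -> total ['H718Q']
  At Epsilon: gained ['L743K'] -> total ['H718Q', 'L743K']
Mutations(Epsilon) = ['H718Q', 'L743K']
Accumulating mutations along path to Alpha:
  At Delta: gained [] -> total []
  At Beta: gained ['H718Q'] -> total ['H718Q']
  At Alpha: gained ['E115F', 'S661E', 'N86E'] -> total ['E115F', 'H718Q', 'N86E', 'S661E']
Mutations(Alpha) = ['E115F', 'H718Q', 'N86E', 'S661E']
Intersection: ['H718Q', 'L743K'] ∩ ['E115F', 'H718Q', 'N86E', 'S661E'] = ['H718Q']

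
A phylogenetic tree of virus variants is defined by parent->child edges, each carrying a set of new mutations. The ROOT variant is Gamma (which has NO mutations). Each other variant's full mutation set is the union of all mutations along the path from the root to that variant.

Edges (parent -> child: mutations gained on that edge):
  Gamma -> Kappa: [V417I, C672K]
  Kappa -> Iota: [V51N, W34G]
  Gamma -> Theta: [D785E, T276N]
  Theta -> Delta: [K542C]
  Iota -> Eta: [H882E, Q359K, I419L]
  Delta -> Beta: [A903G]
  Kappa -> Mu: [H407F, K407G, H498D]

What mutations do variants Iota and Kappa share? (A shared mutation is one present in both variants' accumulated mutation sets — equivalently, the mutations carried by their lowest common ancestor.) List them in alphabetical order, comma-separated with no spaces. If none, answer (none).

Accumulating mutations along path to Iota:
  At Gamma: gained [] -> total []
  At Kappa: gained ['V417I', 'C672K'] -> total ['C672K', 'V417I']
  At Iota: gained ['V51N', 'W34G'] -> total ['C672K', 'V417I', 'V51N', 'W34G']
Mutations(Iota) = ['C672K', 'V417I', 'V51N', 'W34G']
Accumulating mutations along path to Kappa:
  At Gamma: gained [] -> total []
  At Kappa: gained ['V417I', 'C672K'] -> total ['C672K', 'V417I']
Mutations(Kappa) = ['C672K', 'V417I']
Intersection: ['C672K', 'V417I', 'V51N', 'W34G'] ∩ ['C672K', 'V417I'] = ['C672K', 'V417I']

Answer: C672K,V417I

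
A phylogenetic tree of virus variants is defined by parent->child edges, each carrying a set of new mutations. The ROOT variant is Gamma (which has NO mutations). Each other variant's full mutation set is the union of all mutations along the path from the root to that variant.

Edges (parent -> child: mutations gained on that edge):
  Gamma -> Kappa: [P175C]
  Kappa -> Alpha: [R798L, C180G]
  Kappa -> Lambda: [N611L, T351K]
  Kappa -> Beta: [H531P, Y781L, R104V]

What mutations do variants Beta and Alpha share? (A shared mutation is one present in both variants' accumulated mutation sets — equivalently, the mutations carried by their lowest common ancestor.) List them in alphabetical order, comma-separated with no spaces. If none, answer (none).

Answer: P175C

Derivation:
Accumulating mutations along path to Beta:
  At Gamma: gained [] -> total []
  At Kappa: gained ['P175C'] -> total ['P175C']
  At Beta: gained ['H531P', 'Y781L', 'R104V'] -> total ['H531P', 'P175C', 'R104V', 'Y781L']
Mutations(Beta) = ['H531P', 'P175C', 'R104V', 'Y781L']
Accumulating mutations along path to Alpha:
  At Gamma: gained [] -> total []
  At Kappa: gained ['P175C'] -> total ['P175C']
  At Alpha: gained ['R798L', 'C180G'] -> total ['C180G', 'P175C', 'R798L']
Mutations(Alpha) = ['C180G', 'P175C', 'R798L']
Intersection: ['H531P', 'P175C', 'R104V', 'Y781L'] ∩ ['C180G', 'P175C', 'R798L'] = ['P175C']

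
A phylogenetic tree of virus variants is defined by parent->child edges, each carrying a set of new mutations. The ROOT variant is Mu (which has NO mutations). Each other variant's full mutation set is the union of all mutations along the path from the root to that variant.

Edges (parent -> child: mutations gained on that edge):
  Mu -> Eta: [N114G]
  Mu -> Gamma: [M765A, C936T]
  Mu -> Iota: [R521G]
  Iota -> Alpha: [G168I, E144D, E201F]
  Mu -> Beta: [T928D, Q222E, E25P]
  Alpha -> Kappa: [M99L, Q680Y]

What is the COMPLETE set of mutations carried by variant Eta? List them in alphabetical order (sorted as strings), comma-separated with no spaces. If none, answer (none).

Answer: N114G

Derivation:
At Mu: gained [] -> total []
At Eta: gained ['N114G'] -> total ['N114G']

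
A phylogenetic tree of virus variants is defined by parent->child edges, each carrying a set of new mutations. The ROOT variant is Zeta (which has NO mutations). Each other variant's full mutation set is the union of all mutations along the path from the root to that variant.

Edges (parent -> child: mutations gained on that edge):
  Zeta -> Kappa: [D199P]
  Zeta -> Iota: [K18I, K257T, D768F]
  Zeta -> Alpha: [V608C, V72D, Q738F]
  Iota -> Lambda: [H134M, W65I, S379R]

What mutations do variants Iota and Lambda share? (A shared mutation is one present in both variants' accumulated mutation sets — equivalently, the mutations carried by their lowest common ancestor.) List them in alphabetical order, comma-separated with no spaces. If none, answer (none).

Answer: D768F,K18I,K257T

Derivation:
Accumulating mutations along path to Iota:
  At Zeta: gained [] -> total []
  At Iota: gained ['K18I', 'K257T', 'D768F'] -> total ['D768F', 'K18I', 'K257T']
Mutations(Iota) = ['D768F', 'K18I', 'K257T']
Accumulating mutations along path to Lambda:
  At Zeta: gained [] -> total []
  At Iota: gained ['K18I', 'K257T', 'D768F'] -> total ['D768F', 'K18I', 'K257T']
  At Lambda: gained ['H134M', 'W65I', 'S379R'] -> total ['D768F', 'H134M', 'K18I', 'K257T', 'S379R', 'W65I']
Mutations(Lambda) = ['D768F', 'H134M', 'K18I', 'K257T', 'S379R', 'W65I']
Intersection: ['D768F', 'K18I', 'K257T'] ∩ ['D768F', 'H134M', 'K18I', 'K257T', 'S379R', 'W65I'] = ['D768F', 'K18I', 'K257T']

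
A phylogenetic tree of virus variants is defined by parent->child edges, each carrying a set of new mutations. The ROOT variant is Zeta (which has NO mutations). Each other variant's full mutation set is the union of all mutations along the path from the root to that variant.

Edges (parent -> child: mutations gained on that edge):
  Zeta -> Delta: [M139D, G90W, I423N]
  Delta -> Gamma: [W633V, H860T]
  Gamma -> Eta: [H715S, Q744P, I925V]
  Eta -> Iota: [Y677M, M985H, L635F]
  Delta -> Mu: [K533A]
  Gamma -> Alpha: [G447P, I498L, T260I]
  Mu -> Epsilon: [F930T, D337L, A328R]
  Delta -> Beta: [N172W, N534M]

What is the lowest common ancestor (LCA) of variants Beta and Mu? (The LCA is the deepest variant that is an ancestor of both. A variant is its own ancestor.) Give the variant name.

Answer: Delta

Derivation:
Path from root to Beta: Zeta -> Delta -> Beta
  ancestors of Beta: {Zeta, Delta, Beta}
Path from root to Mu: Zeta -> Delta -> Mu
  ancestors of Mu: {Zeta, Delta, Mu}
Common ancestors: {Zeta, Delta}
Walk up from Mu: Mu (not in ancestors of Beta), Delta (in ancestors of Beta), Zeta (in ancestors of Beta)
Deepest common ancestor (LCA) = Delta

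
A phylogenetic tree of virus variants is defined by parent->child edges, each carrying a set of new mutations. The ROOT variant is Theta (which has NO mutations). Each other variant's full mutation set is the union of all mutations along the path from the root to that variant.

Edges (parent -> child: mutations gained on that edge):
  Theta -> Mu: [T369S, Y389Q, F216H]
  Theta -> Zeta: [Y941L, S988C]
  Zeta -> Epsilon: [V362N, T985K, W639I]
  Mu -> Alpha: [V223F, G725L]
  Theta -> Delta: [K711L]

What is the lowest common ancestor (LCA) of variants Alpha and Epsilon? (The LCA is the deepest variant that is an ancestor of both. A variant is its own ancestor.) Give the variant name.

Answer: Theta

Derivation:
Path from root to Alpha: Theta -> Mu -> Alpha
  ancestors of Alpha: {Theta, Mu, Alpha}
Path from root to Epsilon: Theta -> Zeta -> Epsilon
  ancestors of Epsilon: {Theta, Zeta, Epsilon}
Common ancestors: {Theta}
Walk up from Epsilon: Epsilon (not in ancestors of Alpha), Zeta (not in ancestors of Alpha), Theta (in ancestors of Alpha)
Deepest common ancestor (LCA) = Theta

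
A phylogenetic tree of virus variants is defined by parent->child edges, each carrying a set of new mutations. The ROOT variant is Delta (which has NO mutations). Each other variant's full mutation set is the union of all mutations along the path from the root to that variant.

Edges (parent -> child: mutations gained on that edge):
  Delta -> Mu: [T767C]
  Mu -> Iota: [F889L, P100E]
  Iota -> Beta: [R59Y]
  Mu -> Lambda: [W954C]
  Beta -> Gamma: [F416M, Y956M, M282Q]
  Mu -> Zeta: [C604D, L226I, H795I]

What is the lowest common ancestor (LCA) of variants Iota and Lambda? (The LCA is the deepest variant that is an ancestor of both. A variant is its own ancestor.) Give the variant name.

Path from root to Iota: Delta -> Mu -> Iota
  ancestors of Iota: {Delta, Mu, Iota}
Path from root to Lambda: Delta -> Mu -> Lambda
  ancestors of Lambda: {Delta, Mu, Lambda}
Common ancestors: {Delta, Mu}
Walk up from Lambda: Lambda (not in ancestors of Iota), Mu (in ancestors of Iota), Delta (in ancestors of Iota)
Deepest common ancestor (LCA) = Mu

Answer: Mu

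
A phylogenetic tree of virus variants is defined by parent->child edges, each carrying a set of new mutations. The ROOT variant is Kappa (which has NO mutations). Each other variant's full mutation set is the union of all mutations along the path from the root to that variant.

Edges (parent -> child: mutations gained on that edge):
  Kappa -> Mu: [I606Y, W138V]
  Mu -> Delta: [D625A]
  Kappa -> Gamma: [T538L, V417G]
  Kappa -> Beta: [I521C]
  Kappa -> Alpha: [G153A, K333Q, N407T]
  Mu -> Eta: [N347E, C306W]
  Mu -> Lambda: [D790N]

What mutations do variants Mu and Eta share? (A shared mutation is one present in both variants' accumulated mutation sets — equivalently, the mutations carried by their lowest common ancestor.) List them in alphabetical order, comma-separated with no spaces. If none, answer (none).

Accumulating mutations along path to Mu:
  At Kappa: gained [] -> total []
  At Mu: gained ['I606Y', 'W138V'] -> total ['I606Y', 'W138V']
Mutations(Mu) = ['I606Y', 'W138V']
Accumulating mutations along path to Eta:
  At Kappa: gained [] -> total []
  At Mu: gained ['I606Y', 'W138V'] -> total ['I606Y', 'W138V']
  At Eta: gained ['N347E', 'C306W'] -> total ['C306W', 'I606Y', 'N347E', 'W138V']
Mutations(Eta) = ['C306W', 'I606Y', 'N347E', 'W138V']
Intersection: ['I606Y', 'W138V'] ∩ ['C306W', 'I606Y', 'N347E', 'W138V'] = ['I606Y', 'W138V']

Answer: I606Y,W138V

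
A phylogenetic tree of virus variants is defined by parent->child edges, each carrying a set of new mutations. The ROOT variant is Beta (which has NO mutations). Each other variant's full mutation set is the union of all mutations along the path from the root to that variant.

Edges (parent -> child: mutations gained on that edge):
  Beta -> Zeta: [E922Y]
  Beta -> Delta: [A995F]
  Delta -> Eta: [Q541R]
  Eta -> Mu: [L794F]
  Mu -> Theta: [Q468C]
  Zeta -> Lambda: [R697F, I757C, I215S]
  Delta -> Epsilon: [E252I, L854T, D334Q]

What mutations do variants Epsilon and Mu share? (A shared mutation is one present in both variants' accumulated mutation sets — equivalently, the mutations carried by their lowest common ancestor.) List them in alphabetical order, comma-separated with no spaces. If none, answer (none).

Accumulating mutations along path to Epsilon:
  At Beta: gained [] -> total []
  At Delta: gained ['A995F'] -> total ['A995F']
  At Epsilon: gained ['E252I', 'L854T', 'D334Q'] -> total ['A995F', 'D334Q', 'E252I', 'L854T']
Mutations(Epsilon) = ['A995F', 'D334Q', 'E252I', 'L854T']
Accumulating mutations along path to Mu:
  At Beta: gained [] -> total []
  At Delta: gained ['A995F'] -> total ['A995F']
  At Eta: gained ['Q541R'] -> total ['A995F', 'Q541R']
  At Mu: gained ['L794F'] -> total ['A995F', 'L794F', 'Q541R']
Mutations(Mu) = ['A995F', 'L794F', 'Q541R']
Intersection: ['A995F', 'D334Q', 'E252I', 'L854T'] ∩ ['A995F', 'L794F', 'Q541R'] = ['A995F']

Answer: A995F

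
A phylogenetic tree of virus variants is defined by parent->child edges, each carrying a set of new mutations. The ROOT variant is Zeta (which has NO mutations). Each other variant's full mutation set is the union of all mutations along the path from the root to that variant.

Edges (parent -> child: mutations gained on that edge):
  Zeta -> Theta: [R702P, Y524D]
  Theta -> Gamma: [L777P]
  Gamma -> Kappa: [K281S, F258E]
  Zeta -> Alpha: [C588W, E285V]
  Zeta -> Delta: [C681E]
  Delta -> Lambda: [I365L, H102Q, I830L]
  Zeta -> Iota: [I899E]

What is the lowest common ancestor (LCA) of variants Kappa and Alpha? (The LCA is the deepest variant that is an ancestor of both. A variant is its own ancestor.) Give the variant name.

Answer: Zeta

Derivation:
Path from root to Kappa: Zeta -> Theta -> Gamma -> Kappa
  ancestors of Kappa: {Zeta, Theta, Gamma, Kappa}
Path from root to Alpha: Zeta -> Alpha
  ancestors of Alpha: {Zeta, Alpha}
Common ancestors: {Zeta}
Walk up from Alpha: Alpha (not in ancestors of Kappa), Zeta (in ancestors of Kappa)
Deepest common ancestor (LCA) = Zeta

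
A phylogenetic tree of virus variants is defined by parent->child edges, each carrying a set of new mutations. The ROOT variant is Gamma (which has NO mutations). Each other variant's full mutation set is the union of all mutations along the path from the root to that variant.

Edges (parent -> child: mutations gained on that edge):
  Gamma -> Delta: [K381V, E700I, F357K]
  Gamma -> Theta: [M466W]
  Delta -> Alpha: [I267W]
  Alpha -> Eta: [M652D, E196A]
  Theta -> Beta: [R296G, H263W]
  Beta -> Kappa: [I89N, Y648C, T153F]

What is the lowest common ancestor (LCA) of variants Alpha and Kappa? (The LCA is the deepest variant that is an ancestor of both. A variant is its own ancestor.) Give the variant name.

Answer: Gamma

Derivation:
Path from root to Alpha: Gamma -> Delta -> Alpha
  ancestors of Alpha: {Gamma, Delta, Alpha}
Path from root to Kappa: Gamma -> Theta -> Beta -> Kappa
  ancestors of Kappa: {Gamma, Theta, Beta, Kappa}
Common ancestors: {Gamma}
Walk up from Kappa: Kappa (not in ancestors of Alpha), Beta (not in ancestors of Alpha), Theta (not in ancestors of Alpha), Gamma (in ancestors of Alpha)
Deepest common ancestor (LCA) = Gamma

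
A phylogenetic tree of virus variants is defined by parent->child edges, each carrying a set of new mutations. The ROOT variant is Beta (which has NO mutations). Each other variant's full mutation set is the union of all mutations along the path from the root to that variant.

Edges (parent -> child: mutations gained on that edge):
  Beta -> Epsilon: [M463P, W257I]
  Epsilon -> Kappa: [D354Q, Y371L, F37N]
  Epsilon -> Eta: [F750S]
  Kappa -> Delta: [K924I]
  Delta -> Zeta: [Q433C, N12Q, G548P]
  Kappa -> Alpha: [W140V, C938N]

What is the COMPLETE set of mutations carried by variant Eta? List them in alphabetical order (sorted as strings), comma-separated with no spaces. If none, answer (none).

Answer: F750S,M463P,W257I

Derivation:
At Beta: gained [] -> total []
At Epsilon: gained ['M463P', 'W257I'] -> total ['M463P', 'W257I']
At Eta: gained ['F750S'] -> total ['F750S', 'M463P', 'W257I']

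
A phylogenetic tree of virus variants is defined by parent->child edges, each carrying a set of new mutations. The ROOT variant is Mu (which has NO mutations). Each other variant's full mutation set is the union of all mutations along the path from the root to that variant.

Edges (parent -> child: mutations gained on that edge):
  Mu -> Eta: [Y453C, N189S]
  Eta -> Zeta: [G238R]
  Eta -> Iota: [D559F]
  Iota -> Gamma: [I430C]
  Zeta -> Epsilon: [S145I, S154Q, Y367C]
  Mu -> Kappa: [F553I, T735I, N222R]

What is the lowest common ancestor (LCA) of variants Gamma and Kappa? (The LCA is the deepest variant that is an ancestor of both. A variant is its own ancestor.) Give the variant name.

Answer: Mu

Derivation:
Path from root to Gamma: Mu -> Eta -> Iota -> Gamma
  ancestors of Gamma: {Mu, Eta, Iota, Gamma}
Path from root to Kappa: Mu -> Kappa
  ancestors of Kappa: {Mu, Kappa}
Common ancestors: {Mu}
Walk up from Kappa: Kappa (not in ancestors of Gamma), Mu (in ancestors of Gamma)
Deepest common ancestor (LCA) = Mu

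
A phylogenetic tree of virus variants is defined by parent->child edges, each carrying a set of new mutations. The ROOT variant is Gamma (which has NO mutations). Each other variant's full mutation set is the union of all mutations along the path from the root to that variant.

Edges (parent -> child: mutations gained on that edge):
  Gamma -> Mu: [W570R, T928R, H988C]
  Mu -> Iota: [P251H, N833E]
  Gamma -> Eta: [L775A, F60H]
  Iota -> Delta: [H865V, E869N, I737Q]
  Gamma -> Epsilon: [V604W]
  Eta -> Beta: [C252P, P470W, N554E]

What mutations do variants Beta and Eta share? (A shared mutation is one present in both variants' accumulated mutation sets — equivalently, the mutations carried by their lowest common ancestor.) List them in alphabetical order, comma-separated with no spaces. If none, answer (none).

Accumulating mutations along path to Beta:
  At Gamma: gained [] -> total []
  At Eta: gained ['L775A', 'F60H'] -> total ['F60H', 'L775A']
  At Beta: gained ['C252P', 'P470W', 'N554E'] -> total ['C252P', 'F60H', 'L775A', 'N554E', 'P470W']
Mutations(Beta) = ['C252P', 'F60H', 'L775A', 'N554E', 'P470W']
Accumulating mutations along path to Eta:
  At Gamma: gained [] -> total []
  At Eta: gained ['L775A', 'F60H'] -> total ['F60H', 'L775A']
Mutations(Eta) = ['F60H', 'L775A']
Intersection: ['C252P', 'F60H', 'L775A', 'N554E', 'P470W'] ∩ ['F60H', 'L775A'] = ['F60H', 'L775A']

Answer: F60H,L775A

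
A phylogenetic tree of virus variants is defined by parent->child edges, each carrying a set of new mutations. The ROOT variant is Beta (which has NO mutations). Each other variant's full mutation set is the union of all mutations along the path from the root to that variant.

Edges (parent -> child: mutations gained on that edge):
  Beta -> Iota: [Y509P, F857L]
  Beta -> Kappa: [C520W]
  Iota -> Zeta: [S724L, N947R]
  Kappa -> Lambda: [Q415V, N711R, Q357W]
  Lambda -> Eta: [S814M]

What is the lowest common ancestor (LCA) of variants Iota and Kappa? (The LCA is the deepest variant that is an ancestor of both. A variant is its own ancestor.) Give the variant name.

Path from root to Iota: Beta -> Iota
  ancestors of Iota: {Beta, Iota}
Path from root to Kappa: Beta -> Kappa
  ancestors of Kappa: {Beta, Kappa}
Common ancestors: {Beta}
Walk up from Kappa: Kappa (not in ancestors of Iota), Beta (in ancestors of Iota)
Deepest common ancestor (LCA) = Beta

Answer: Beta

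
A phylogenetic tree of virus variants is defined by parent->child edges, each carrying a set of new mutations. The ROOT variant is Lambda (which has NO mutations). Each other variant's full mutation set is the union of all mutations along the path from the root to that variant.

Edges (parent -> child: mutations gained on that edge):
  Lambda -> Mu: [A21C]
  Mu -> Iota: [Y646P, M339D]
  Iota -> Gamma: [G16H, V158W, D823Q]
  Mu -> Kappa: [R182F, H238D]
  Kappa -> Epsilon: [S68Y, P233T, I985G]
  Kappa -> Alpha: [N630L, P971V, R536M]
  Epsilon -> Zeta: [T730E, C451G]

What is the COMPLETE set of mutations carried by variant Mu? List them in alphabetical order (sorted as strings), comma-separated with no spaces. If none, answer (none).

At Lambda: gained [] -> total []
At Mu: gained ['A21C'] -> total ['A21C']

Answer: A21C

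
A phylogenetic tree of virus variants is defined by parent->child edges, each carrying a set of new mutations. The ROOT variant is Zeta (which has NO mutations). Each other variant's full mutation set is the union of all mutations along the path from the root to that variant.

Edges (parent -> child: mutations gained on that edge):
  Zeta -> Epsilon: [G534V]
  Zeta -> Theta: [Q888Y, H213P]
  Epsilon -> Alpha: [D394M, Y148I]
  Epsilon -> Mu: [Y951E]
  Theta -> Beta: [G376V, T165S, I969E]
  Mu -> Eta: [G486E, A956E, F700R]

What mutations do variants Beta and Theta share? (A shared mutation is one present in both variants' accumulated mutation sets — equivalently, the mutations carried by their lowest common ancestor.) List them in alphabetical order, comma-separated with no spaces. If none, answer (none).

Answer: H213P,Q888Y

Derivation:
Accumulating mutations along path to Beta:
  At Zeta: gained [] -> total []
  At Theta: gained ['Q888Y', 'H213P'] -> total ['H213P', 'Q888Y']
  At Beta: gained ['G376V', 'T165S', 'I969E'] -> total ['G376V', 'H213P', 'I969E', 'Q888Y', 'T165S']
Mutations(Beta) = ['G376V', 'H213P', 'I969E', 'Q888Y', 'T165S']
Accumulating mutations along path to Theta:
  At Zeta: gained [] -> total []
  At Theta: gained ['Q888Y', 'H213P'] -> total ['H213P', 'Q888Y']
Mutations(Theta) = ['H213P', 'Q888Y']
Intersection: ['G376V', 'H213P', 'I969E', 'Q888Y', 'T165S'] ∩ ['H213P', 'Q888Y'] = ['H213P', 'Q888Y']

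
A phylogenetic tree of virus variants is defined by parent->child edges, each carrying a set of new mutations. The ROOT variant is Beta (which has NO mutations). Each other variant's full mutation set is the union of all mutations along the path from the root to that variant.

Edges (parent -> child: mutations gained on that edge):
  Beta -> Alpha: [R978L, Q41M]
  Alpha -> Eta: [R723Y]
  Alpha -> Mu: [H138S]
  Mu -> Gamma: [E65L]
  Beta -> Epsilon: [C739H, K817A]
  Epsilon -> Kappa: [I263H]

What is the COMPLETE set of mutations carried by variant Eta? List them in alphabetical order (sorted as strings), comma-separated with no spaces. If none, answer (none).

Answer: Q41M,R723Y,R978L

Derivation:
At Beta: gained [] -> total []
At Alpha: gained ['R978L', 'Q41M'] -> total ['Q41M', 'R978L']
At Eta: gained ['R723Y'] -> total ['Q41M', 'R723Y', 'R978L']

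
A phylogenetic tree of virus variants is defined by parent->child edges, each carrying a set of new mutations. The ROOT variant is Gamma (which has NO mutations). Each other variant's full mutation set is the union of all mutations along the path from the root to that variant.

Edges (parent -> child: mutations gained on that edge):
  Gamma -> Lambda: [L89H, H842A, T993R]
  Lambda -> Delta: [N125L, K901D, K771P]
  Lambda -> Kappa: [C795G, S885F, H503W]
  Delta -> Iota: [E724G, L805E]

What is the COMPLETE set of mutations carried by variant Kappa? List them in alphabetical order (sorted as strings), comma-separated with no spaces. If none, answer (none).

Answer: C795G,H503W,H842A,L89H,S885F,T993R

Derivation:
At Gamma: gained [] -> total []
At Lambda: gained ['L89H', 'H842A', 'T993R'] -> total ['H842A', 'L89H', 'T993R']
At Kappa: gained ['C795G', 'S885F', 'H503W'] -> total ['C795G', 'H503W', 'H842A', 'L89H', 'S885F', 'T993R']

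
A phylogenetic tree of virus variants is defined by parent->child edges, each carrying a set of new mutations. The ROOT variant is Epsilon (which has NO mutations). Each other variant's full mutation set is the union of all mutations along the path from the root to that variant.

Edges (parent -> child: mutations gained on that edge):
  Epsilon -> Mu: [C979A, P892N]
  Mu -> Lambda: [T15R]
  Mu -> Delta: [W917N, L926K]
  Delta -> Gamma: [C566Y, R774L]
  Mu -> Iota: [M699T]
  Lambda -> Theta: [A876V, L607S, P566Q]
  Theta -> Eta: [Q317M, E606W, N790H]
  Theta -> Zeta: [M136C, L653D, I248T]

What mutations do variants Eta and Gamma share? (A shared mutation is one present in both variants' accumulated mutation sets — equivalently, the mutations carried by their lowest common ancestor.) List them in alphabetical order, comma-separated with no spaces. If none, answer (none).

Answer: C979A,P892N

Derivation:
Accumulating mutations along path to Eta:
  At Epsilon: gained [] -> total []
  At Mu: gained ['C979A', 'P892N'] -> total ['C979A', 'P892N']
  At Lambda: gained ['T15R'] -> total ['C979A', 'P892N', 'T15R']
  At Theta: gained ['A876V', 'L607S', 'P566Q'] -> total ['A876V', 'C979A', 'L607S', 'P566Q', 'P892N', 'T15R']
  At Eta: gained ['Q317M', 'E606W', 'N790H'] -> total ['A876V', 'C979A', 'E606W', 'L607S', 'N790H', 'P566Q', 'P892N', 'Q317M', 'T15R']
Mutations(Eta) = ['A876V', 'C979A', 'E606W', 'L607S', 'N790H', 'P566Q', 'P892N', 'Q317M', 'T15R']
Accumulating mutations along path to Gamma:
  At Epsilon: gained [] -> total []
  At Mu: gained ['C979A', 'P892N'] -> total ['C979A', 'P892N']
  At Delta: gained ['W917N', 'L926K'] -> total ['C979A', 'L926K', 'P892N', 'W917N']
  At Gamma: gained ['C566Y', 'R774L'] -> total ['C566Y', 'C979A', 'L926K', 'P892N', 'R774L', 'W917N']
Mutations(Gamma) = ['C566Y', 'C979A', 'L926K', 'P892N', 'R774L', 'W917N']
Intersection: ['A876V', 'C979A', 'E606W', 'L607S', 'N790H', 'P566Q', 'P892N', 'Q317M', 'T15R'] ∩ ['C566Y', 'C979A', 'L926K', 'P892N', 'R774L', 'W917N'] = ['C979A', 'P892N']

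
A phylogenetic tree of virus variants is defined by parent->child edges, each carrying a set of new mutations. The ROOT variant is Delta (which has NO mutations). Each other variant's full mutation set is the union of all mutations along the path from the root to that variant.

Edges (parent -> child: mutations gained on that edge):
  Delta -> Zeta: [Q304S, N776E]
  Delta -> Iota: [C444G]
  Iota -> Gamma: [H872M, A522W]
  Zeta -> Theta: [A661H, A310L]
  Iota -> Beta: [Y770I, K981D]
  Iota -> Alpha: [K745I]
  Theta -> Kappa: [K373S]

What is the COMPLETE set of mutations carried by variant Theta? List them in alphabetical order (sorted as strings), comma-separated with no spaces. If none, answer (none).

At Delta: gained [] -> total []
At Zeta: gained ['Q304S', 'N776E'] -> total ['N776E', 'Q304S']
At Theta: gained ['A661H', 'A310L'] -> total ['A310L', 'A661H', 'N776E', 'Q304S']

Answer: A310L,A661H,N776E,Q304S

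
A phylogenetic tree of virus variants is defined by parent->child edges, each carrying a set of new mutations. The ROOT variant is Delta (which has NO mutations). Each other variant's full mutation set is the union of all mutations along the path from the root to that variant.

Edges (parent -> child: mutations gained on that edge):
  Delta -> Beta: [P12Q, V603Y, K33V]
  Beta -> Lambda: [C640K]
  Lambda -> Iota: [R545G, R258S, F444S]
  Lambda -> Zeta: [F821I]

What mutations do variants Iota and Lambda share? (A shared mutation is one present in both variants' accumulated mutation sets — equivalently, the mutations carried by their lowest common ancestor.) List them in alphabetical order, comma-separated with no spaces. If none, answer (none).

Answer: C640K,K33V,P12Q,V603Y

Derivation:
Accumulating mutations along path to Iota:
  At Delta: gained [] -> total []
  At Beta: gained ['P12Q', 'V603Y', 'K33V'] -> total ['K33V', 'P12Q', 'V603Y']
  At Lambda: gained ['C640K'] -> total ['C640K', 'K33V', 'P12Q', 'V603Y']
  At Iota: gained ['R545G', 'R258S', 'F444S'] -> total ['C640K', 'F444S', 'K33V', 'P12Q', 'R258S', 'R545G', 'V603Y']
Mutations(Iota) = ['C640K', 'F444S', 'K33V', 'P12Q', 'R258S', 'R545G', 'V603Y']
Accumulating mutations along path to Lambda:
  At Delta: gained [] -> total []
  At Beta: gained ['P12Q', 'V603Y', 'K33V'] -> total ['K33V', 'P12Q', 'V603Y']
  At Lambda: gained ['C640K'] -> total ['C640K', 'K33V', 'P12Q', 'V603Y']
Mutations(Lambda) = ['C640K', 'K33V', 'P12Q', 'V603Y']
Intersection: ['C640K', 'F444S', 'K33V', 'P12Q', 'R258S', 'R545G', 'V603Y'] ∩ ['C640K', 'K33V', 'P12Q', 'V603Y'] = ['C640K', 'K33V', 'P12Q', 'V603Y']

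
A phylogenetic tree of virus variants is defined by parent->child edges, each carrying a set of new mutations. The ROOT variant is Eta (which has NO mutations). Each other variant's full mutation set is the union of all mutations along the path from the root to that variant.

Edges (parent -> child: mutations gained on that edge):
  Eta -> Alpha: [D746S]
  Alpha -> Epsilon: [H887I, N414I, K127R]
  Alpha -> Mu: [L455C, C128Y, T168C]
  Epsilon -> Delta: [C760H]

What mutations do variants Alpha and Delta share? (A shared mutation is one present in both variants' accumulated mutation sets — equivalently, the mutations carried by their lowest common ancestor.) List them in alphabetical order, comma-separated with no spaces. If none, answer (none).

Answer: D746S

Derivation:
Accumulating mutations along path to Alpha:
  At Eta: gained [] -> total []
  At Alpha: gained ['D746S'] -> total ['D746S']
Mutations(Alpha) = ['D746S']
Accumulating mutations along path to Delta:
  At Eta: gained [] -> total []
  At Alpha: gained ['D746S'] -> total ['D746S']
  At Epsilon: gained ['H887I', 'N414I', 'K127R'] -> total ['D746S', 'H887I', 'K127R', 'N414I']
  At Delta: gained ['C760H'] -> total ['C760H', 'D746S', 'H887I', 'K127R', 'N414I']
Mutations(Delta) = ['C760H', 'D746S', 'H887I', 'K127R', 'N414I']
Intersection: ['D746S'] ∩ ['C760H', 'D746S', 'H887I', 'K127R', 'N414I'] = ['D746S']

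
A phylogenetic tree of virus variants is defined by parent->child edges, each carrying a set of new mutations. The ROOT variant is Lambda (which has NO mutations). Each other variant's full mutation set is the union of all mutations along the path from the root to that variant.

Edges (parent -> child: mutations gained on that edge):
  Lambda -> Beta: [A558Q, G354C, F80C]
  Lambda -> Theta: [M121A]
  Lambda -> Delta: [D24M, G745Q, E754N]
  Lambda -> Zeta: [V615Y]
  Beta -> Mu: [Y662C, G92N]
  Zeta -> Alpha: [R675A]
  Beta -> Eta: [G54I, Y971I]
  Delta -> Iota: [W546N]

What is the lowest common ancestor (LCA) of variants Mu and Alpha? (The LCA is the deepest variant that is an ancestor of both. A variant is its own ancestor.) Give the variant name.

Path from root to Mu: Lambda -> Beta -> Mu
  ancestors of Mu: {Lambda, Beta, Mu}
Path from root to Alpha: Lambda -> Zeta -> Alpha
  ancestors of Alpha: {Lambda, Zeta, Alpha}
Common ancestors: {Lambda}
Walk up from Alpha: Alpha (not in ancestors of Mu), Zeta (not in ancestors of Mu), Lambda (in ancestors of Mu)
Deepest common ancestor (LCA) = Lambda

Answer: Lambda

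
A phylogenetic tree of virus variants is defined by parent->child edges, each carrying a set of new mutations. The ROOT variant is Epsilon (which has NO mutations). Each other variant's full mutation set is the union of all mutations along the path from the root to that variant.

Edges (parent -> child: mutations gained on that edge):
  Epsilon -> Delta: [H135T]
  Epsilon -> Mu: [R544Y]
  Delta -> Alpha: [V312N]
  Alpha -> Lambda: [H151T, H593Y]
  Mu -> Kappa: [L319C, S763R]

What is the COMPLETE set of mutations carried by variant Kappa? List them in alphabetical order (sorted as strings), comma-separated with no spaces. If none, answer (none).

At Epsilon: gained [] -> total []
At Mu: gained ['R544Y'] -> total ['R544Y']
At Kappa: gained ['L319C', 'S763R'] -> total ['L319C', 'R544Y', 'S763R']

Answer: L319C,R544Y,S763R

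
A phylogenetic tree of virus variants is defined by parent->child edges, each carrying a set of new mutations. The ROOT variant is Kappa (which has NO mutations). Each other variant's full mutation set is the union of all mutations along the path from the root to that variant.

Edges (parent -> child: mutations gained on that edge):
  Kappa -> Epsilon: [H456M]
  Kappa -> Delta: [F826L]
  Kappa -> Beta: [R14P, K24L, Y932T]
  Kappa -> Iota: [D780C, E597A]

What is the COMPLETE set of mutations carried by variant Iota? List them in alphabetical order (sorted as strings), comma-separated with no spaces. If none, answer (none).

Answer: D780C,E597A

Derivation:
At Kappa: gained [] -> total []
At Iota: gained ['D780C', 'E597A'] -> total ['D780C', 'E597A']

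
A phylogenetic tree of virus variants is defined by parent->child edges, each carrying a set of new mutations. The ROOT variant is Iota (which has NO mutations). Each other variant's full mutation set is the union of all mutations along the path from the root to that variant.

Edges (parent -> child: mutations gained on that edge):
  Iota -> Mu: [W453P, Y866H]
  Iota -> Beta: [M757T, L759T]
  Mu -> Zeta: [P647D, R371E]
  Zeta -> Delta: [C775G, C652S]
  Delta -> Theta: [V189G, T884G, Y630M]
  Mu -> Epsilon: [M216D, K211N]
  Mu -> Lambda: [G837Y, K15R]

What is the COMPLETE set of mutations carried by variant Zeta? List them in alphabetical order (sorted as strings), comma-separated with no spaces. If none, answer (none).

At Iota: gained [] -> total []
At Mu: gained ['W453P', 'Y866H'] -> total ['W453P', 'Y866H']
At Zeta: gained ['P647D', 'R371E'] -> total ['P647D', 'R371E', 'W453P', 'Y866H']

Answer: P647D,R371E,W453P,Y866H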